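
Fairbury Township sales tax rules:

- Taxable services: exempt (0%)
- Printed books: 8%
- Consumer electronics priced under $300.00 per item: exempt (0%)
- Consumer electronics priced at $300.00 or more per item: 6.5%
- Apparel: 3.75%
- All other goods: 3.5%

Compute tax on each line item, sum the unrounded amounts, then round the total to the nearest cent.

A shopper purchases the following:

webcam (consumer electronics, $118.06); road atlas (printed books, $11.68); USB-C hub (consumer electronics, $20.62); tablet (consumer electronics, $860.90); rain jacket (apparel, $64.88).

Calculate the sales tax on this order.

Webcam $118.06: consumer electronics, under $300.00 → 0% → $0.00
Road atlas $11.68: printed books → 8% → $0.9344
USB-C hub $20.62: consumer electronics, under $300.00 → 0% → $0.00
Tablet $860.90: consumer electronics, $300.00 or more → 6.5% → $55.9585
Rain jacket $64.88: apparel → 3.75% → $2.433
Unrounded tax sum = $59.3259 → $59.33

$59.33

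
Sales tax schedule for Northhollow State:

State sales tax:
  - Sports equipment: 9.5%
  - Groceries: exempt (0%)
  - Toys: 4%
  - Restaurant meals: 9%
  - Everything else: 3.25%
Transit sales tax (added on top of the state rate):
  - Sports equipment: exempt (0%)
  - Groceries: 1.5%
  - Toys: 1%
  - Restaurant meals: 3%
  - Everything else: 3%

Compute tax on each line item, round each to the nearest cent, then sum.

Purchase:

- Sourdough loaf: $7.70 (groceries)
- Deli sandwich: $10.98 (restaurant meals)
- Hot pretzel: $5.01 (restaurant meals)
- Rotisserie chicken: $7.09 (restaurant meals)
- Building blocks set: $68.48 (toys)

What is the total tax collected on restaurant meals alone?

$2.77

Deli sandwich $10.98: restaurant meals → 9% + 3% transit = 12% → $1.32
Hot pretzel $5.01: restaurant meals → 9% + 3% transit = 12% → $0.60
Rotisserie chicken $7.09: restaurant meals → 9% + 3% transit = 12% → $0.85
Tax on restaurant meals = $1.32 + $0.60 + $0.85 = $2.77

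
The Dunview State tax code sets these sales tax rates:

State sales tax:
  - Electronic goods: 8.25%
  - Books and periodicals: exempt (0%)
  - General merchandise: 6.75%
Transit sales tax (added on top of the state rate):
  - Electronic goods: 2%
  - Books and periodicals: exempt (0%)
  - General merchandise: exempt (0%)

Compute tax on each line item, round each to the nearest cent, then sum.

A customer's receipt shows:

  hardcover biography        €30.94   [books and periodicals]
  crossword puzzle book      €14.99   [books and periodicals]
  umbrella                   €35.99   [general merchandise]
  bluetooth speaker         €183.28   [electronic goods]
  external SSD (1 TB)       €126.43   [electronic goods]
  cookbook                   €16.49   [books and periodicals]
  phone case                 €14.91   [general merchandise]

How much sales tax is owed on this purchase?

€35.19

Hardcover biography €30.94: books and periodicals → 0% + 0% transit = 0% → €0.00
Crossword puzzle book €14.99: books and periodicals → 0% + 0% transit = 0% → €0.00
Umbrella €35.99: general merchandise → 6.75% + 0% transit = 6.75% → €2.43
Bluetooth speaker €183.28: electronic goods → 8.25% + 2% transit = 10.25% → €18.79
External SSD (1 TB) €126.43: electronic goods → 8.25% + 2% transit = 10.25% → €12.96
Cookbook €16.49: books and periodicals → 0% + 0% transit = 0% → €0.00
Phone case €14.91: general merchandise → 6.75% + 0% transit = 6.75% → €1.01
Total tax = €2.43 + €18.79 + €12.96 + €1.01 = €35.19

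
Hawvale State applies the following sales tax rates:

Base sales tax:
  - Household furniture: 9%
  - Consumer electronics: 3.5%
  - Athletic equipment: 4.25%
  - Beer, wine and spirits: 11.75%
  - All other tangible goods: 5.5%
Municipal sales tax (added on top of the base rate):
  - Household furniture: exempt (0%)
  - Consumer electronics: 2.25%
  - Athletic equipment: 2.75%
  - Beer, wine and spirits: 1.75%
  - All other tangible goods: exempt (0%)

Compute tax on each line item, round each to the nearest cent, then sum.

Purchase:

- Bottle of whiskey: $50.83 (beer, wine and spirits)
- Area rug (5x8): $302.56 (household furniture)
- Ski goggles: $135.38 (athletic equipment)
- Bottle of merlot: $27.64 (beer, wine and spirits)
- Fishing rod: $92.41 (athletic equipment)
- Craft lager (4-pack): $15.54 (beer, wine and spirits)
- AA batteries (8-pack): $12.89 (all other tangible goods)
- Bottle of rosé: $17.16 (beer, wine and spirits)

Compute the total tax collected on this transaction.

Bottle of whiskey $50.83: beer, wine and spirits → 11.75% + 1.75% municipal = 13.5% → $6.86
Area rug (5x8) $302.56: household furniture → 9% + 0% municipal = 9% → $27.23
Ski goggles $135.38: athletic equipment → 4.25% + 2.75% municipal = 7% → $9.48
Bottle of merlot $27.64: beer, wine and spirits → 11.75% + 1.75% municipal = 13.5% → $3.73
Fishing rod $92.41: athletic equipment → 4.25% + 2.75% municipal = 7% → $6.47
Craft lager (4-pack) $15.54: beer, wine and spirits → 11.75% + 1.75% municipal = 13.5% → $2.10
AA batteries (8-pack) $12.89: all other tangible goods → 5.5% + 0% municipal = 5.5% → $0.71
Bottle of rosé $17.16: beer, wine and spirits → 11.75% + 1.75% municipal = 13.5% → $2.32
Total tax = $6.86 + $27.23 + $9.48 + $3.73 + $6.47 + $2.10 + $0.71 + $2.32 = $58.90

$58.90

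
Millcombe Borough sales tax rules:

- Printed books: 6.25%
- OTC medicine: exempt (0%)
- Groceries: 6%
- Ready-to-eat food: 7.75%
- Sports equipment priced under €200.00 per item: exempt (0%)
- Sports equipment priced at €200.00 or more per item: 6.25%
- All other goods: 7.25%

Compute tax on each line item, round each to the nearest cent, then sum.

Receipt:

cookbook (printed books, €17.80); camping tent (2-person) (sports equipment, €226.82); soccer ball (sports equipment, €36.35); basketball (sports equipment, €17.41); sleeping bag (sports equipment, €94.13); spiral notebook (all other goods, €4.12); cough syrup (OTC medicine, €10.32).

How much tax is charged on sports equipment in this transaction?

€14.18

Camping tent (2-person) €226.82: sports equipment, €200.00 or more → 6.25% → €14.18
Soccer ball €36.35: sports equipment, under €200.00 → 0% → €0.00
Basketball €17.41: sports equipment, under €200.00 → 0% → €0.00
Sleeping bag €94.13: sports equipment, under €200.00 → 0% → €0.00
Tax on sports equipment = €14.18 + €0.00 + €0.00 + €0.00 = €14.18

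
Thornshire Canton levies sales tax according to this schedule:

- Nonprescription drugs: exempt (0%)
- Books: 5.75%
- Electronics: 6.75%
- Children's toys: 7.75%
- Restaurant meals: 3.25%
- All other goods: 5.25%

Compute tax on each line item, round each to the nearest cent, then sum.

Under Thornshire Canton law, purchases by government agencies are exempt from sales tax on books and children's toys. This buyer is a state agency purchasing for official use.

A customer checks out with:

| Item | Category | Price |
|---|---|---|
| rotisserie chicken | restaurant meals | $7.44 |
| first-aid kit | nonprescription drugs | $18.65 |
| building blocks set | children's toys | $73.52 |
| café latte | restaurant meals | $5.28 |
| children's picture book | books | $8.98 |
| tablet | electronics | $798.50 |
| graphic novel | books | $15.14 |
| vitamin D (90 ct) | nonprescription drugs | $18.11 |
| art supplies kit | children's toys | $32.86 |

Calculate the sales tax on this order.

Rotisserie chicken $7.44: restaurant meals → 3.25% → $0.24
First-aid kit $18.65: nonprescription drugs → 0% → $0.00
Building blocks set $73.52: children's toys, buyer-exempt → 0% → $0.00
Café latte $5.28: restaurant meals → 3.25% → $0.17
Children's picture book $8.98: books, buyer-exempt → 0% → $0.00
Tablet $798.50: electronics → 6.75% → $53.90
Graphic novel $15.14: books, buyer-exempt → 0% → $0.00
Vitamin D (90 ct) $18.11: nonprescription drugs → 0% → $0.00
Art supplies kit $32.86: children's toys, buyer-exempt → 0% → $0.00
Total tax = $0.24 + $0.17 + $53.90 = $54.31

$54.31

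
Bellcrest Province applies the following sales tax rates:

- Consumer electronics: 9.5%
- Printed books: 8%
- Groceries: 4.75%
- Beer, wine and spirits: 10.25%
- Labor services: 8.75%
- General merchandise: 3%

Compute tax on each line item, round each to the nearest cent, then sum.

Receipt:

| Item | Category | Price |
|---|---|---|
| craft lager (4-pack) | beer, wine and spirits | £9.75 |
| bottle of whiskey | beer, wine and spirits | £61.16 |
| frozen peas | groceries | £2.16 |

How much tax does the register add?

£7.37

Craft lager (4-pack) £9.75: beer, wine and spirits → 10.25% → £1.00
Bottle of whiskey £61.16: beer, wine and spirits → 10.25% → £6.27
Frozen peas £2.16: groceries → 4.75% → £0.10
Total tax = £1.00 + £6.27 + £0.10 = £7.37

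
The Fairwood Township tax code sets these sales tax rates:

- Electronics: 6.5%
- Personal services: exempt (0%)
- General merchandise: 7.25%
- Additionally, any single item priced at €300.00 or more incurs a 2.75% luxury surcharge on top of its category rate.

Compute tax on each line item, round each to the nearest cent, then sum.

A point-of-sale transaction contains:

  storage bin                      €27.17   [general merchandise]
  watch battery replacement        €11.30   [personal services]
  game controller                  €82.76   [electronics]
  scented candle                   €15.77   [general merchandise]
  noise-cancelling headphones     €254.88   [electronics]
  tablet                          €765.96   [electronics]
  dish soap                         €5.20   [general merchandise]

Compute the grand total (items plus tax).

€1259.33

Storage bin €27.17: general merchandise → 7.25% → €1.97
Watch battery replacement €11.30: personal services → 0% → €0.00
Game controller €82.76: electronics → 6.5% → €5.38
Scented candle €15.77: general merchandise → 7.25% → €1.14
Noise-cancelling headphones €254.88: electronics → 6.5% → €16.57
Tablet €765.96: electronics → 6.5% + 2.75% surcharge = 9.25% → €70.85
Dish soap €5.20: general merchandise → 7.25% → €0.38
Subtotal = €1163.04; tax = €96.29; total due = €1259.33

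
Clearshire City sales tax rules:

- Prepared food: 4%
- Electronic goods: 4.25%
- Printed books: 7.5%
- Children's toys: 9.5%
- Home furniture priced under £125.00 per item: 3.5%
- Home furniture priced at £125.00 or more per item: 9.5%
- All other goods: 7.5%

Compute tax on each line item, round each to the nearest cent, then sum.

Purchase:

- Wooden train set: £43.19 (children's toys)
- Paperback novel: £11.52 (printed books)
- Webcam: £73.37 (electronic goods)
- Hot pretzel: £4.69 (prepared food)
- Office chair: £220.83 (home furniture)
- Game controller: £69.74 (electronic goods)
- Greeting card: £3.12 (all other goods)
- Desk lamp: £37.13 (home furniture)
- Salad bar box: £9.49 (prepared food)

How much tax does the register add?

£34.12

Wooden train set £43.19: children's toys → 9.5% → £4.10
Paperback novel £11.52: printed books → 7.5% → £0.86
Webcam £73.37: electronic goods → 4.25% → £3.12
Hot pretzel £4.69: prepared food → 4% → £0.19
Office chair £220.83: home furniture, £125.00 or more → 9.5% → £20.98
Game controller £69.74: electronic goods → 4.25% → £2.96
Greeting card £3.12: all other goods → 7.5% → £0.23
Desk lamp £37.13: home furniture, under £125.00 → 3.5% → £1.30
Salad bar box £9.49: prepared food → 4% → £0.38
Total tax = £4.10 + £0.86 + £3.12 + £0.19 + £20.98 + £2.96 + £0.23 + £1.30 + £0.38 = £34.12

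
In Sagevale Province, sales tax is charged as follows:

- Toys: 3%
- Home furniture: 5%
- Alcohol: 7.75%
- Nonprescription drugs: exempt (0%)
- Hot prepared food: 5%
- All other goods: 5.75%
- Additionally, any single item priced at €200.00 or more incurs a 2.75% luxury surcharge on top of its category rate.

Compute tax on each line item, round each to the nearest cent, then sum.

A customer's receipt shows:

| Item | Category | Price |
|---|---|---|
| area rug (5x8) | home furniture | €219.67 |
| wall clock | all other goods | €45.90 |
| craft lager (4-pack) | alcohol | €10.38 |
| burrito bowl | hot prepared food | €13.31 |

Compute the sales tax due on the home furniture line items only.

€17.02

Area rug (5x8) €219.67: home furniture → 5% + 2.75% surcharge = 7.75% → €17.02
Tax on home furniture = €17.02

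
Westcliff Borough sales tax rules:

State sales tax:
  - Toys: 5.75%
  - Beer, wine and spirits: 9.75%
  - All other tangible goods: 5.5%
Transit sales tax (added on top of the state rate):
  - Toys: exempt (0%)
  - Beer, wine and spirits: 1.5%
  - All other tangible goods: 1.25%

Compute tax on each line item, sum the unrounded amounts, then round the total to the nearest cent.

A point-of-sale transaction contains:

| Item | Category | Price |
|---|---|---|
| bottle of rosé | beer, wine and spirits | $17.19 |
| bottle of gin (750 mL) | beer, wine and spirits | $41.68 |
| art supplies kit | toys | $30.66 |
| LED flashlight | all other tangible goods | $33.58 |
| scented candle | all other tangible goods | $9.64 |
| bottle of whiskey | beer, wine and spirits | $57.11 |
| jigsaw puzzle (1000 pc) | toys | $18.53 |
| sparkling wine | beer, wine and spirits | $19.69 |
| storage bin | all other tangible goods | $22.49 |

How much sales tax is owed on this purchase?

Bottle of rosé $17.19: beer, wine and spirits → 9.75% + 1.5% transit = 11.25% → $1.933875
Bottle of gin (750 mL) $41.68: beer, wine and spirits → 9.75% + 1.5% transit = 11.25% → $4.689
Art supplies kit $30.66: toys → 5.75% + 0% transit = 5.75% → $1.76295
LED flashlight $33.58: all other tangible goods → 5.5% + 1.25% transit = 6.75% → $2.26665
Scented candle $9.64: all other tangible goods → 5.5% + 1.25% transit = 6.75% → $0.6507
Bottle of whiskey $57.11: beer, wine and spirits → 9.75% + 1.5% transit = 11.25% → $6.424875
Jigsaw puzzle (1000 pc) $18.53: toys → 5.75% + 0% transit = 5.75% → $1.065475
Sparkling wine $19.69: beer, wine and spirits → 9.75% + 1.5% transit = 11.25% → $2.215125
Storage bin $22.49: all other tangible goods → 5.5% + 1.25% transit = 6.75% → $1.518075
Unrounded tax sum = $22.526725 → $22.53

$22.53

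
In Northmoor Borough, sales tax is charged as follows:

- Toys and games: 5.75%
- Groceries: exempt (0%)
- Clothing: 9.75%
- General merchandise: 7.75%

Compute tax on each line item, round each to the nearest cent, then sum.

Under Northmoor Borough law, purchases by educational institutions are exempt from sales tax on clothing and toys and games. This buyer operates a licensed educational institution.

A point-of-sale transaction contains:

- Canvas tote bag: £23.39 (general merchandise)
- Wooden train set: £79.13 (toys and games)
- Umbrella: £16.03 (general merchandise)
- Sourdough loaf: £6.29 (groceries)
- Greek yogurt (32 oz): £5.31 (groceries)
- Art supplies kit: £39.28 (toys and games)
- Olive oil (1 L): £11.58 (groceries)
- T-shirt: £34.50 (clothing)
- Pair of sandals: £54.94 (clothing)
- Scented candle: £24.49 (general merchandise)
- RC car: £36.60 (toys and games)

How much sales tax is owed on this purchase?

Canvas tote bag £23.39: general merchandise → 7.75% → £1.81
Wooden train set £79.13: toys and games, buyer-exempt → 0% → £0.00
Umbrella £16.03: general merchandise → 7.75% → £1.24
Sourdough loaf £6.29: groceries → 0% → £0.00
Greek yogurt (32 oz) £5.31: groceries → 0% → £0.00
Art supplies kit £39.28: toys and games, buyer-exempt → 0% → £0.00
Olive oil (1 L) £11.58: groceries → 0% → £0.00
T-shirt £34.50: clothing, buyer-exempt → 0% → £0.00
Pair of sandals £54.94: clothing, buyer-exempt → 0% → £0.00
Scented candle £24.49: general merchandise → 7.75% → £1.90
RC car £36.60: toys and games, buyer-exempt → 0% → £0.00
Total tax = £1.81 + £1.24 + £1.90 = £4.95

£4.95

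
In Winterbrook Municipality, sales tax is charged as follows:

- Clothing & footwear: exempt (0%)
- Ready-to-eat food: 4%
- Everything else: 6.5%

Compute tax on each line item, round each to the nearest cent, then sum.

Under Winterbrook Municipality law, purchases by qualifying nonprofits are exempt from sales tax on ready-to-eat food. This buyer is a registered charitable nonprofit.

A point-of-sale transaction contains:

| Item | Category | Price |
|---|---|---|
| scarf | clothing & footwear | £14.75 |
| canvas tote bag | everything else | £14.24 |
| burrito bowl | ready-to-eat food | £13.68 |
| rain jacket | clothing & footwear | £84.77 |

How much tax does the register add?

£0.93

Scarf £14.75: clothing & footwear → 0% → £0.00
Canvas tote bag £14.24: everything else → 6.5% → £0.93
Burrito bowl £13.68: ready-to-eat food, buyer-exempt → 0% → £0.00
Rain jacket £84.77: clothing & footwear → 0% → £0.00
Total tax = £0.93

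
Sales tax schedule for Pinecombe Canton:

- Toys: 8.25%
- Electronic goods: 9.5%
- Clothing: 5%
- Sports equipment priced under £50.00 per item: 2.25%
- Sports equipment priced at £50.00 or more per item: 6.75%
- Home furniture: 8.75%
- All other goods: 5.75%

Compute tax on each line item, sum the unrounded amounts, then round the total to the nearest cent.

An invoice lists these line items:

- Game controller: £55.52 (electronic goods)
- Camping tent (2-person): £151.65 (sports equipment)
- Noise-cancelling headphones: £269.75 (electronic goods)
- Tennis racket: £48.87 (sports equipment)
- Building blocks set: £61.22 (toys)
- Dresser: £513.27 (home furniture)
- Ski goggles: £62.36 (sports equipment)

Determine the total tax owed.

£96.41

Game controller £55.52: electronic goods → 9.5% → £5.2744
Camping tent (2-person) £151.65: sports equipment, £50.00 or more → 6.75% → £10.236375
Noise-cancelling headphones £269.75: electronic goods → 9.5% → £25.62625
Tennis racket £48.87: sports equipment, under £50.00 → 2.25% → £1.099575
Building blocks set £61.22: toys → 8.25% → £5.05065
Dresser £513.27: home furniture → 8.75% → £44.911125
Ski goggles £62.36: sports equipment, £50.00 or more → 6.75% → £4.2093
Unrounded tax sum = £96.407675 → £96.41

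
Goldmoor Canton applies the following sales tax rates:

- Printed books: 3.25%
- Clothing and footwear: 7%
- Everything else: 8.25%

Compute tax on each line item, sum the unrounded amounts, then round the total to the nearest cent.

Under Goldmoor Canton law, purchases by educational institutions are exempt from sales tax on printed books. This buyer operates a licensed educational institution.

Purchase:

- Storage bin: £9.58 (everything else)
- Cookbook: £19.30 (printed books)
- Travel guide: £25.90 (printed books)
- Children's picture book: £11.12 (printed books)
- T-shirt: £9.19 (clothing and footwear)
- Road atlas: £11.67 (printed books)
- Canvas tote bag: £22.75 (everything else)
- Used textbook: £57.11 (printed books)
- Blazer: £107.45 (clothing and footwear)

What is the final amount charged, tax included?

Storage bin £9.58: everything else → 8.25% → £0.79035
Cookbook £19.30: printed books, buyer-exempt → 0% → £0.00
Travel guide £25.90: printed books, buyer-exempt → 0% → £0.00
Children's picture book £11.12: printed books, buyer-exempt → 0% → £0.00
T-shirt £9.19: clothing and footwear → 7% → £0.6433
Road atlas £11.67: printed books, buyer-exempt → 0% → £0.00
Canvas tote bag £22.75: everything else → 8.25% → £1.876875
Used textbook £57.11: printed books, buyer-exempt → 0% → £0.00
Blazer £107.45: clothing and footwear → 7% → £7.5215
Subtotal = £274.07; unrounded tax = £10.832025 → £10.83; total due = £284.90

£284.90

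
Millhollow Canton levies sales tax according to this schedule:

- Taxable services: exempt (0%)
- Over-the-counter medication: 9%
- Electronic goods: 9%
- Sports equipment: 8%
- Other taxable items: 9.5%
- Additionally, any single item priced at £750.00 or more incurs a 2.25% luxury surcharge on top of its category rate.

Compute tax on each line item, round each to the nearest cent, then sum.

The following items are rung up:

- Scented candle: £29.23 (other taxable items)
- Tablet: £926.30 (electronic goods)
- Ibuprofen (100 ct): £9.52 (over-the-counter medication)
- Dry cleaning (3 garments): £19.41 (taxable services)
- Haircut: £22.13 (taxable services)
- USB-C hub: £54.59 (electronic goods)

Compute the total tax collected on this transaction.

Scented candle £29.23: other taxable items → 9.5% → £2.78
Tablet £926.30: electronic goods → 9% + 2.25% surcharge = 11.25% → £104.21
Ibuprofen (100 ct) £9.52: over-the-counter medication → 9% → £0.86
Dry cleaning (3 garments) £19.41: taxable services → 0% → £0.00
Haircut £22.13: taxable services → 0% → £0.00
USB-C hub £54.59: electronic goods → 9% → £4.91
Total tax = £2.78 + £104.21 + £0.86 + £4.91 = £112.76

£112.76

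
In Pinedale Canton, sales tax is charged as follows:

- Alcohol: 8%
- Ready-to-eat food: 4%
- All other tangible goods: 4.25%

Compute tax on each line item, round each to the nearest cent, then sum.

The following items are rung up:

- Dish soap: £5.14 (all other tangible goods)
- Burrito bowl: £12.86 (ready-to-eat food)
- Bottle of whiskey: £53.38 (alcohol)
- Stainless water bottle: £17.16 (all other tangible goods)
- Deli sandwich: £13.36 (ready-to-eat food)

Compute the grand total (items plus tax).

Dish soap £5.14: all other tangible goods → 4.25% → £0.22
Burrito bowl £12.86: ready-to-eat food → 4% → £0.51
Bottle of whiskey £53.38: alcohol → 8% → £4.27
Stainless water bottle £17.16: all other tangible goods → 4.25% → £0.73
Deli sandwich £13.36: ready-to-eat food → 4% → £0.53
Subtotal = £101.90; tax = £6.26; total due = £108.16

£108.16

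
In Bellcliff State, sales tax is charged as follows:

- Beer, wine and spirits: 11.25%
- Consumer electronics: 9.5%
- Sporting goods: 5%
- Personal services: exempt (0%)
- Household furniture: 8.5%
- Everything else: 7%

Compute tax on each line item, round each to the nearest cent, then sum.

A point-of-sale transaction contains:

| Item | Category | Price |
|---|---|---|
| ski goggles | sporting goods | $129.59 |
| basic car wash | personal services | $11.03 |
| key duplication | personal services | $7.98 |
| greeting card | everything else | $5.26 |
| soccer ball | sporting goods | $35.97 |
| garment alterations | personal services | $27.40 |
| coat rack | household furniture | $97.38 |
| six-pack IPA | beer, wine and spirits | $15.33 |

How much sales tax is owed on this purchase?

Ski goggles $129.59: sporting goods → 5% → $6.48
Basic car wash $11.03: personal services → 0% → $0.00
Key duplication $7.98: personal services → 0% → $0.00
Greeting card $5.26: everything else → 7% → $0.37
Soccer ball $35.97: sporting goods → 5% → $1.80
Garment alterations $27.40: personal services → 0% → $0.00
Coat rack $97.38: household furniture → 8.5% → $8.28
Six-pack IPA $15.33: beer, wine and spirits → 11.25% → $1.72
Total tax = $6.48 + $0.37 + $1.80 + $8.28 + $1.72 = $18.65

$18.65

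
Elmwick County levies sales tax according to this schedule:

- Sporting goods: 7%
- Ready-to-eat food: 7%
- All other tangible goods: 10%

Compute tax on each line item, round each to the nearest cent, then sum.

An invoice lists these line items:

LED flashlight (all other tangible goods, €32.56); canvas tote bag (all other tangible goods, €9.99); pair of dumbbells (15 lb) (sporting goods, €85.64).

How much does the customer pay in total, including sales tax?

LED flashlight €32.56: all other tangible goods → 10% → €3.26
Canvas tote bag €9.99: all other tangible goods → 10% → €1.00
Pair of dumbbells (15 lb) €85.64: sporting goods → 7% → €5.99
Subtotal = €128.19; tax = €10.25; total due = €138.44

€138.44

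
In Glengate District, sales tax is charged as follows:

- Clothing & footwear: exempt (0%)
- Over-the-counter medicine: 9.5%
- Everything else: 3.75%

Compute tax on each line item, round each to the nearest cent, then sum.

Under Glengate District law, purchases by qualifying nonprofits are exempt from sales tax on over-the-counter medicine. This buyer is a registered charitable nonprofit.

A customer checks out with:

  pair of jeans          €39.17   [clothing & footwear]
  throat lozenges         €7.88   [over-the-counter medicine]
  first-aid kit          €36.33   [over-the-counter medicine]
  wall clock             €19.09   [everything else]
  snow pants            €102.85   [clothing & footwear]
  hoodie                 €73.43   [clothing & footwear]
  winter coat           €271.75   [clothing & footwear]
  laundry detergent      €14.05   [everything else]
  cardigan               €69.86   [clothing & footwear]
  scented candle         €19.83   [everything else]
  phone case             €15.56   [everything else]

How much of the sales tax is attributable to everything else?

€2.57

Wall clock €19.09: everything else → 3.75% → €0.72
Laundry detergent €14.05: everything else → 3.75% → €0.53
Scented candle €19.83: everything else → 3.75% → €0.74
Phone case €15.56: everything else → 3.75% → €0.58
Tax on everything else = €0.72 + €0.53 + €0.74 + €0.58 = €2.57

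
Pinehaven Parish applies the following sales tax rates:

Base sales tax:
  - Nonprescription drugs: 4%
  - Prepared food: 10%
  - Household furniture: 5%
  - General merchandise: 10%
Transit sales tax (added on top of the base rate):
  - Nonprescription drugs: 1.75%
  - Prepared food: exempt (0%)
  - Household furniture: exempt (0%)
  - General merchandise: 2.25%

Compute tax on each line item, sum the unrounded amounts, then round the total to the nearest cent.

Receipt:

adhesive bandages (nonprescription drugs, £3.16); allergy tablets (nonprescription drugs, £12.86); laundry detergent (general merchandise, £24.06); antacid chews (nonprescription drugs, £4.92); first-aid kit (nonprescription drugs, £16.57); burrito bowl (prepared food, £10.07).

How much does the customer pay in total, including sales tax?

£77.75

Adhesive bandages £3.16: nonprescription drugs → 4% + 1.75% transit = 5.75% → £0.1817
Allergy tablets £12.86: nonprescription drugs → 4% + 1.75% transit = 5.75% → £0.73945
Laundry detergent £24.06: general merchandise → 10% + 2.25% transit = 12.25% → £2.94735
Antacid chews £4.92: nonprescription drugs → 4% + 1.75% transit = 5.75% → £0.2829
First-aid kit £16.57: nonprescription drugs → 4% + 1.75% transit = 5.75% → £0.952775
Burrito bowl £10.07: prepared food → 10% + 0% transit = 10% → £1.007
Subtotal = £71.64; unrounded tax = £6.111175 → £6.11; total due = £77.75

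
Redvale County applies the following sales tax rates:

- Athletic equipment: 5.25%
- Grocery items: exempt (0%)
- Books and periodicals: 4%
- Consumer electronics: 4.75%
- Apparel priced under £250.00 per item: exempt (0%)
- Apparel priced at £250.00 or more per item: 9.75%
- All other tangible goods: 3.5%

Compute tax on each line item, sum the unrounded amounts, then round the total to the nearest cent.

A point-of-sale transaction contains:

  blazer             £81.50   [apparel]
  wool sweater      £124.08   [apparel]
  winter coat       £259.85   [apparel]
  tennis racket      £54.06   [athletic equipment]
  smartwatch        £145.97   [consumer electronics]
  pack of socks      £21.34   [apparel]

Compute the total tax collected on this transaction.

£35.11

Blazer £81.50: apparel, under £250.00 → 0% → £0.00
Wool sweater £124.08: apparel, under £250.00 → 0% → £0.00
Winter coat £259.85: apparel, £250.00 or more → 9.75% → £25.335375
Tennis racket £54.06: athletic equipment → 5.25% → £2.83815
Smartwatch £145.97: consumer electronics → 4.75% → £6.933575
Pack of socks £21.34: apparel, under £250.00 → 0% → £0.00
Unrounded tax sum = £35.1071 → £35.11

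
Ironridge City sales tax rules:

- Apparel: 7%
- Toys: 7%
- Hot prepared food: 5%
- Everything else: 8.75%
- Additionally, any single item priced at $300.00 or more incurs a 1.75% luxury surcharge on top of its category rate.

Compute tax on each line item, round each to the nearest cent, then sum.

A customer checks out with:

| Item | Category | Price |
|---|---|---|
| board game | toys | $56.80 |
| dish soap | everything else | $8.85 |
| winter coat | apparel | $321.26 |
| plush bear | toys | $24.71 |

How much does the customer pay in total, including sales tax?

Board game $56.80: toys → 7% → $3.98
Dish soap $8.85: everything else → 8.75% → $0.77
Winter coat $321.26: apparel → 7% + 1.75% surcharge = 8.75% → $28.11
Plush bear $24.71: toys → 7% → $1.73
Subtotal = $411.62; tax = $34.59; total due = $446.21

$446.21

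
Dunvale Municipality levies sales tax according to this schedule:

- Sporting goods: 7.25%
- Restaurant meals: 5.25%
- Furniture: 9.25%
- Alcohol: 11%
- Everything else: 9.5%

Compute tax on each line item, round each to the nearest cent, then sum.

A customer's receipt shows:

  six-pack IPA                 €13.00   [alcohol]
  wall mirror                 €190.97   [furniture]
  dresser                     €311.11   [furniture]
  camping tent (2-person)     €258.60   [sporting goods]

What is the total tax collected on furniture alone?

€46.44

Wall mirror €190.97: furniture → 9.25% → €17.66
Dresser €311.11: furniture → 9.25% → €28.78
Tax on furniture = €17.66 + €28.78 = €46.44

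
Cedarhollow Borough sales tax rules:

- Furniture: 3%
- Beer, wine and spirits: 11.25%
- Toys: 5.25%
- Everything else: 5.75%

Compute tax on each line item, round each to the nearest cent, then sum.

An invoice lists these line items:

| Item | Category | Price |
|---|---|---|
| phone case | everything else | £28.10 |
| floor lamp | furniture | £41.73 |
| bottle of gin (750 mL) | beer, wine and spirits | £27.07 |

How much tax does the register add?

£5.92

Phone case £28.10: everything else → 5.75% → £1.62
Floor lamp £41.73: furniture → 3% → £1.25
Bottle of gin (750 mL) £27.07: beer, wine and spirits → 11.25% → £3.05
Total tax = £1.62 + £1.25 + £3.05 = £5.92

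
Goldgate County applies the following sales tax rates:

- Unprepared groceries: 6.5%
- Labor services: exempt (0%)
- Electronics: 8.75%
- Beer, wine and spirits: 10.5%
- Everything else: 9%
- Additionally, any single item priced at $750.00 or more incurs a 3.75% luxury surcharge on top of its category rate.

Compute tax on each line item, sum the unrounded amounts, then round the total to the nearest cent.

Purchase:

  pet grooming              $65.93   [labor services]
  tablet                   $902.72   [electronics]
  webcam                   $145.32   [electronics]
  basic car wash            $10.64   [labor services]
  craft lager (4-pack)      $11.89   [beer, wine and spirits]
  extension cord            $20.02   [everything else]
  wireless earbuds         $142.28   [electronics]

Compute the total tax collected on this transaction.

Pet grooming $65.93: labor services → 0% → $0.00
Tablet $902.72: electronics → 8.75% + 3.75% surcharge = 12.5% → $112.84
Webcam $145.32: electronics → 8.75% → $12.7155
Basic car wash $10.64: labor services → 0% → $0.00
Craft lager (4-pack) $11.89: beer, wine and spirits → 10.5% → $1.24845
Extension cord $20.02: everything else → 9% → $1.8018
Wireless earbuds $142.28: electronics → 8.75% → $12.4495
Unrounded tax sum = $141.05525 → $141.06

$141.06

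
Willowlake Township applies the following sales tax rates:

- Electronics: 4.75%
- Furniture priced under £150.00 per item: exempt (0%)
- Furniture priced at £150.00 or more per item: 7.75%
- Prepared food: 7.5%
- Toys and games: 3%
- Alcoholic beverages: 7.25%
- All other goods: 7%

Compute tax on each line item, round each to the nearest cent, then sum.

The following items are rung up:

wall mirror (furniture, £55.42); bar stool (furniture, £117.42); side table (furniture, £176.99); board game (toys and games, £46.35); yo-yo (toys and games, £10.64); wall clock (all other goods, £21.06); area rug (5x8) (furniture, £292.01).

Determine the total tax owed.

£39.53

Wall mirror £55.42: furniture, under £150.00 → 0% → £0.00
Bar stool £117.42: furniture, under £150.00 → 0% → £0.00
Side table £176.99: furniture, £150.00 or more → 7.75% → £13.72
Board game £46.35: toys and games → 3% → £1.39
Yo-yo £10.64: toys and games → 3% → £0.32
Wall clock £21.06: all other goods → 7% → £1.47
Area rug (5x8) £292.01: furniture, £150.00 or more → 7.75% → £22.63
Total tax = £13.72 + £1.39 + £0.32 + £1.47 + £22.63 = £39.53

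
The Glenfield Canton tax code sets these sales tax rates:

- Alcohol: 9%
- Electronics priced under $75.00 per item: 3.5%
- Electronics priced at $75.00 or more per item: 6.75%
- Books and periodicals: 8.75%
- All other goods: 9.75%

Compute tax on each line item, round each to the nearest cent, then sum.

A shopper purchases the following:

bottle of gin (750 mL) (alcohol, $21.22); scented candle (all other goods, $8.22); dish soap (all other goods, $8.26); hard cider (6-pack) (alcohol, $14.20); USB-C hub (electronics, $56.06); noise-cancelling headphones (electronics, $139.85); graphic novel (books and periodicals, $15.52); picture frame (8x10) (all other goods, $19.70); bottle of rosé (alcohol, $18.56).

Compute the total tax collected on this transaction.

Bottle of gin (750 mL) $21.22: alcohol → 9% → $1.91
Scented candle $8.22: all other goods → 9.75% → $0.80
Dish soap $8.26: all other goods → 9.75% → $0.81
Hard cider (6-pack) $14.20: alcohol → 9% → $1.28
USB-C hub $56.06: electronics, under $75.00 → 3.5% → $1.96
Noise-cancelling headphones $139.85: electronics, $75.00 or more → 6.75% → $9.44
Graphic novel $15.52: books and periodicals → 8.75% → $1.36
Picture frame (8x10) $19.70: all other goods → 9.75% → $1.92
Bottle of rosé $18.56: alcohol → 9% → $1.67
Total tax = $1.91 + $0.80 + $0.81 + $1.28 + $1.96 + $9.44 + $1.36 + $1.92 + $1.67 = $21.15

$21.15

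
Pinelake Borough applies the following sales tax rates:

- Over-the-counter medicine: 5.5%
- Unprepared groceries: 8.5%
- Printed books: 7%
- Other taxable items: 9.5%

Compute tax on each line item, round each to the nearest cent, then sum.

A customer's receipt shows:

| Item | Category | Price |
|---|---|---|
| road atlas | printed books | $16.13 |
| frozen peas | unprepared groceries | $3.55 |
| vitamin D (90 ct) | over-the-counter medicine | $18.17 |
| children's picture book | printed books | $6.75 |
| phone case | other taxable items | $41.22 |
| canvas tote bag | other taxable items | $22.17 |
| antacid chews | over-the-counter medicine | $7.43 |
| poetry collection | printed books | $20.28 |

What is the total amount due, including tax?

Road atlas $16.13: printed books → 7% → $1.13
Frozen peas $3.55: unprepared groceries → 8.5% → $0.30
Vitamin D (90 ct) $18.17: over-the-counter medicine → 5.5% → $1.00
Children's picture book $6.75: printed books → 7% → $0.47
Phone case $41.22: other taxable items → 9.5% → $3.92
Canvas tote bag $22.17: other taxable items → 9.5% → $2.11
Antacid chews $7.43: over-the-counter medicine → 5.5% → $0.41
Poetry collection $20.28: printed books → 7% → $1.42
Subtotal = $135.70; tax = $10.76; total due = $146.46

$146.46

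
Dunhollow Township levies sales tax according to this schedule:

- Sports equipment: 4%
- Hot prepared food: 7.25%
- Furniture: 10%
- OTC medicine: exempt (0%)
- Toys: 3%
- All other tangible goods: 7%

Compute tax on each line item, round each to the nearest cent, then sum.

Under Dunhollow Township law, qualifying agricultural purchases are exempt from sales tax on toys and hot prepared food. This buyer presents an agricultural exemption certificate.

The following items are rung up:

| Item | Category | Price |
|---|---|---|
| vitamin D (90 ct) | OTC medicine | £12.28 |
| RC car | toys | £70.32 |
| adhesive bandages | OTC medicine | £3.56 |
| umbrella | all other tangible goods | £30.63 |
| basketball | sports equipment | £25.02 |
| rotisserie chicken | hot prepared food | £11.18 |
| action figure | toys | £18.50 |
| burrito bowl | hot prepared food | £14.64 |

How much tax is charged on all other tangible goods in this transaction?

Umbrella £30.63: all other tangible goods → 7% → £2.14
Tax on all other tangible goods = £2.14

£2.14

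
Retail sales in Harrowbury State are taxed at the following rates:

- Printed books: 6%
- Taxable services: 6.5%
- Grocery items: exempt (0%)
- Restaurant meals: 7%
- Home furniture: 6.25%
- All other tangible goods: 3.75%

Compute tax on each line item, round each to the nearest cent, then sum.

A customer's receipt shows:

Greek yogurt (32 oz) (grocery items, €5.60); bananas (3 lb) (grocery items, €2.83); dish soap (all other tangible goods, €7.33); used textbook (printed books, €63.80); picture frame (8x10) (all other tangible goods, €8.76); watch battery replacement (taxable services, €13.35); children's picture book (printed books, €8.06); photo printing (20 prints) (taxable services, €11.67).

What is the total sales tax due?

€6.54

Greek yogurt (32 oz) €5.60: grocery items → 0% → €0.00
Bananas (3 lb) €2.83: grocery items → 0% → €0.00
Dish soap €7.33: all other tangible goods → 3.75% → €0.27
Used textbook €63.80: printed books → 6% → €3.83
Picture frame (8x10) €8.76: all other tangible goods → 3.75% → €0.33
Watch battery replacement €13.35: taxable services → 6.5% → €0.87
Children's picture book €8.06: printed books → 6% → €0.48
Photo printing (20 prints) €11.67: taxable services → 6.5% → €0.76
Total tax = €0.27 + €3.83 + €0.33 + €0.87 + €0.48 + €0.76 = €6.54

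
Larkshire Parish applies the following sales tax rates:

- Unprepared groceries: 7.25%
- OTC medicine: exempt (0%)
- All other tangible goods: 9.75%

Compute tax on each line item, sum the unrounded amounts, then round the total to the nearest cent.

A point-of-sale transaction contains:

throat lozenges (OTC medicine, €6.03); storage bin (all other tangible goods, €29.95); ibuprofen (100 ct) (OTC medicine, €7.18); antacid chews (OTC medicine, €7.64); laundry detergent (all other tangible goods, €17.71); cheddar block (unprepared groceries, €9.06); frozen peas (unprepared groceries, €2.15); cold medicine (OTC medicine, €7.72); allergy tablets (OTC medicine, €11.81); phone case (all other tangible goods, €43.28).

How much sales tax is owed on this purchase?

€9.68

Throat lozenges €6.03: OTC medicine → 0% → €0.00
Storage bin €29.95: all other tangible goods → 9.75% → €2.920125
Ibuprofen (100 ct) €7.18: OTC medicine → 0% → €0.00
Antacid chews €7.64: OTC medicine → 0% → €0.00
Laundry detergent €17.71: all other tangible goods → 9.75% → €1.726725
Cheddar block €9.06: unprepared groceries → 7.25% → €0.65685
Frozen peas €2.15: unprepared groceries → 7.25% → €0.155875
Cold medicine €7.72: OTC medicine → 0% → €0.00
Allergy tablets €11.81: OTC medicine → 0% → €0.00
Phone case €43.28: all other tangible goods → 9.75% → €4.2198
Unrounded tax sum = €9.679375 → €9.68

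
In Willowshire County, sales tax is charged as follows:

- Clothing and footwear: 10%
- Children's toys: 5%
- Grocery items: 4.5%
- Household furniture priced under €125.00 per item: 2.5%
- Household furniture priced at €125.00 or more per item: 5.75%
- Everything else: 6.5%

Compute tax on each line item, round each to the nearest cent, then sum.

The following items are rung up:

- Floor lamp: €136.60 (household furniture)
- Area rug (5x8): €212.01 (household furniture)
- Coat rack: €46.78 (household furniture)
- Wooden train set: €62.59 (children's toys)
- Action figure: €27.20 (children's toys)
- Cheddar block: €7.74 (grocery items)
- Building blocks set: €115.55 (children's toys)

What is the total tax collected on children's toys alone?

Wooden train set €62.59: children's toys → 5% → €3.13
Action figure €27.20: children's toys → 5% → €1.36
Building blocks set €115.55: children's toys → 5% → €5.78
Tax on children's toys = €3.13 + €1.36 + €5.78 = €10.27

€10.27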